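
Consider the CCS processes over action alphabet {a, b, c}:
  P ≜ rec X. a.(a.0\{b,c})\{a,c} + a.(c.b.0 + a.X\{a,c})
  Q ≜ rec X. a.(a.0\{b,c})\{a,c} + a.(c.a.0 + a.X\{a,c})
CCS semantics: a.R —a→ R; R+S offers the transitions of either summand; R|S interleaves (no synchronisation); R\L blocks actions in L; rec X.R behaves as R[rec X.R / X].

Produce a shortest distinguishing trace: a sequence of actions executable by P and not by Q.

LTS(P): 6 reachable states
  p0 = rec X. a.(a.0\{b,c})\{a,c} + a.(c.b.0 + a.X\{a,c}) → —a→ p1, —a→ p2
  p1 = (a.0\{b,c})\{a,c} → ·
  p2 = c.b.0 + a.(rec X. a.(a.0\{b,c})\{a,c} + a.(c.b.0 + a.X\{a,c}))\{a,c} → —a→ p3, —c→ p4
  p3 = (rec X. a.(a.0\{b,c})\{a,c} + a.(c.b.0 + a.X\{a,c}))\{a,c} → ·
  p4 = b.0 → —b→ p5
  p5 = 0 → ·
LTS(Q): 6 reachable states
  q0 = rec X. a.(a.0\{b,c})\{a,c} + a.(c.a.0 + a.X\{a,c}) → —a→ q1, —a→ q2
  q1 = (a.0\{b,c})\{a,c} → ·
  q2 = c.a.0 + a.(rec X. a.(a.0\{b,c})\{a,c} + a.(c.a.0 + a.X\{a,c}))\{a,c} → —a→ q3, —c→ q4
  q3 = (rec X. a.(a.0\{b,c})\{a,c} + a.(c.a.0 + a.X\{a,c}))\{a,c} → ·
  q4 = a.0 → —a→ q5
  q5 = 0 → ·
Run σ = ⟨acb⟩ on P: start {p0}
  [1] a ⇒ {p1, p2}
  [2] c ⇒ {p4}
  [3] b ⇒ {p5}
  P completes σ.
Run σ = ⟨acb⟩ on Q: start {q0}
  [1] a ⇒ {q1, q2}
  [2] c ⇒ {q4}
  [3] b ⇒ ∅ (Q stuck)

acb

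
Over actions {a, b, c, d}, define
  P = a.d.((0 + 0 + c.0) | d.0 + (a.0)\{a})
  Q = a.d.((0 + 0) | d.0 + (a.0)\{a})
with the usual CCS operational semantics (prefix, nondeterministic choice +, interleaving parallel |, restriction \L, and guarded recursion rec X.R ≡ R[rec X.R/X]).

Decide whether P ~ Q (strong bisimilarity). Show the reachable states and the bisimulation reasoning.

NO

P's transition system — 6 states:
  s0 = a.d.((0 + 0 + c.0) | d.0 + (a.0)\{a}) | ··a··> s1
  s1 = d.((0 + 0 + c.0) | d.0 + (a.0)\{a}) | ··d··> s2
  s2 = (0 + 0 + c.0) | d.0 + (a.0)\{a} | ··c··> s3, ··d··> s4
  s3 = 0 | d.0 | ··d··> s5
  s4 = (0 + 0 + c.0) | 0 | ··c··> s5
  s5 = 0 | 0 | (no moves)
Q's transition system — 4 states:
  t0 = a.d.((0 + 0) | d.0 + (a.0)\{a}) | ··a··> t1
  t1 = d.((0 + 0) | d.0 + (a.0)\{a}) | ··d··> t2
  t2 = (0 + 0) | d.0 + (a.0)\{a} | ··d··> t3
  t3 = (0 + 0) | 0 | (no moves)
Coarsest stable partition (strong bisimilarity classes):
  B0 = {s0}
  B1 = {s1}
  B2 = {s2}
  B3 = {s4}
  B4 = {s5, t3}
  B5 = {s3, t2}
  B6 = {t0}
  B7 = {t1}
s0 ∈ B0, t0 ∈ B6 → different blocks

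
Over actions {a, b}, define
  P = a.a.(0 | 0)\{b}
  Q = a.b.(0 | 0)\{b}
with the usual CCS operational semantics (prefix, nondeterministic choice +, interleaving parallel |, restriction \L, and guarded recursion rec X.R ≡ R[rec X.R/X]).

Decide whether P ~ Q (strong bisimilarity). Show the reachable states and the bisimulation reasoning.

LTS(P): 3 reachable states
  m0 = a.a.(0 | 0)\{b} has moves —a→ m1
  m1 = a.(0 | 0)\{b} has moves —a→ m2
  m2 = (0 | 0)\{b} has moves deadlocked
LTS(Q): 3 reachable states
  n0 = a.b.(0 | 0)\{b} has moves —a→ n1
  n1 = b.(0 | 0)\{b} has moves —b→ n2
  n2 = (0 | 0)\{b} has moves deadlocked
Partition-refinement fixed point:
  B0 = {m0}
  B1 = {m1}
  B2 = {m2, n2}
  B3 = {n0}
  B4 = {n1}
m0 ∈ B0, n0 ∈ B3 → different blocks

NO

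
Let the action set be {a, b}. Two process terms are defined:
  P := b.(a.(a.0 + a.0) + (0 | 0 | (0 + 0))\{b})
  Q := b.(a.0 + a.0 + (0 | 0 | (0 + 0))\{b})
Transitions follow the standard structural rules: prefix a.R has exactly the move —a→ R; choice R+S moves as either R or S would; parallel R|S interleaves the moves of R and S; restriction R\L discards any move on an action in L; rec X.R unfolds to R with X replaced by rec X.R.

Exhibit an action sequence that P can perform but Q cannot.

baa

Reachable graph of P (4 states):
  s0 = b.(a.(a.0 + a.0) + (0 | 0 | (0 + 0))\{b}) ⊢ =b=> s1
  s1 = a.(a.0 + a.0) + (0 | 0 | (0 + 0))\{b} ⊢ =a=> s2
  s2 = a.0 + a.0 ⊢ =a=> s3
  s3 = 0 ⊢ (no moves)
Reachable graph of Q (3 states):
  t0 = b.(a.0 + a.0 + (0 | 0 | (0 + 0))\{b}) ⊢ =b=> t1
  t1 = a.0 + a.0 + (0 | 0 | (0 + 0))\{b} ⊢ =a=> t2
  t2 = 0 ⊢ (no moves)
Run σ = ⟨baa⟩ on P: start {s0}
  [1] b ⇒ {s1}
  [2] a ⇒ {s2}
  [3] a ⇒ {s3}
  P completes σ.
Run σ = ⟨baa⟩ on Q: start {t0}
  [1] b ⇒ {t1}
  [2] a ⇒ {t2}
  [3] a ⇒ no successor for Q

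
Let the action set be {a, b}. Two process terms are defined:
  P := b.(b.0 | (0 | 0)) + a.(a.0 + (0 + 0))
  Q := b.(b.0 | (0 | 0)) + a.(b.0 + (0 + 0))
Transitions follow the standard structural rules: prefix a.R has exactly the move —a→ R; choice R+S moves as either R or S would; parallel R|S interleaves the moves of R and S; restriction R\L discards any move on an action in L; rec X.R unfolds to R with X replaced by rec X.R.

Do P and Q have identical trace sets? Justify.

traces(P) ≠ traces(Q) — witness ⟨aa⟩

P's transition system — 5 states:
  s0 = b.(b.0 | (0 | 0)) + a.(a.0 + (0 + 0)) has moves =a=> s1, =b=> s2
  s1 = a.0 + (0 + 0) has moves =a=> s3
  s2 = b.0 | (0 | 0) has moves =b=> s4
  s3 = 0 has moves ∅
  s4 = 0 | (0 | 0) has moves ∅
Q's transition system — 5 states:
  t0 = b.(b.0 | (0 | 0)) + a.(b.0 + (0 + 0)) has moves =a=> t1, =b=> t2
  t1 = b.0 + (0 + 0) has moves =b=> t3
  t2 = b.0 | (0 | 0) has moves =b=> t4
  t3 = 0 has moves ∅
  t4 = 0 | (0 | 0) has moves ∅
Trace ⟨aa⟩ through P, begin at {s0}:
  after a @ step 1: {s1}
  after a @ step 2: {s3}
  — P admits the full trace.
Trace ⟨aa⟩ through Q, begin at {t0}:
  after a @ step 1: {t1}
  after a @ step 2: ∅  — Q cannot continue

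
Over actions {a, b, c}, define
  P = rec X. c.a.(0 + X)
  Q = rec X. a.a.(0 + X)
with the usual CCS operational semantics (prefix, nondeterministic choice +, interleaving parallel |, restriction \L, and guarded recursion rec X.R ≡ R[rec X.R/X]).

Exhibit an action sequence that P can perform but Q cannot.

Reachable graph of P (3 states):
  s0 = rec X. c.a.(0 + X) :: ··c··> s1
  s1 = a.(0 + (rec X. c.a.(0 + X))) :: ··a··> s2
  s2 = 0 + (rec X. c.a.(0 + X)) :: ··c··> s1
Reachable graph of Q (3 states):
  t0 = rec X. a.a.(0 + X) :: ··a··> t1
  t1 = a.(0 + (rec X. a.a.(0 + X))) :: ··a··> t2
  t2 = 0 + (rec X. a.a.(0 + X)) :: ··a··> t1
Executing c from P (initial set {s0}):
  [1] c ⇒ {s1}
  — P admits the full trace.
Executing c from Q (initial set {t0}):
  [1] c ⇒ ∅ (Q stuck)

c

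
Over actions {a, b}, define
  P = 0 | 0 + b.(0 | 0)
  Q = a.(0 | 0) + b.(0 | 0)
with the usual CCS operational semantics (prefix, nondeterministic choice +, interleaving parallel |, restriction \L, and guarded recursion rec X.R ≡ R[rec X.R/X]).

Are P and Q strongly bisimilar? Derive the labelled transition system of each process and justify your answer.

not bisimilar

P's transition system — 2 states:
  p0 = 0 | 0 + b.(0 | 0) has moves --b--▸ p1
  p1 = 0 | 0 has moves deadlocked
Q's transition system — 2 states:
  q0 = a.(0 | 0) + b.(0 | 0) has moves --a--▸ q1, --b--▸ q1
  q1 = 0 | 0 has moves deadlocked
Bisimilarity quotient blocks:
  B0 = {p0}
  B1 = {p1, q1}
  B2 = {q0}
p0 ∈ B0, q0 ∈ B2 → different blocks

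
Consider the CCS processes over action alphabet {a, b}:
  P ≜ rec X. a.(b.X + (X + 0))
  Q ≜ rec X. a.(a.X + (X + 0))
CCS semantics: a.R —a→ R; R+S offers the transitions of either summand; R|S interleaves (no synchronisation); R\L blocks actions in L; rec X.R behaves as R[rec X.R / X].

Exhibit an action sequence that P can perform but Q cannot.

ab

Reachable graph of P (2 states):
  m0 = rec X. a.(b.X + (X + 0)) has moves =a=> m1
  m1 = b.(rec X. a.(b.X + (X + 0))) + ((rec X. a.(b.X + (X + 0))) + 0) has moves =a=> m1, =b=> m0
Reachable graph of Q (2 states):
  n0 = rec X. a.(a.X + (X + 0)) has moves =a=> n1
  n1 = a.(rec X. a.(a.X + (X + 0))) + ((rec X. a.(a.X + (X + 0))) + 0) has moves =a=> n0, =a=> n1
Executing ab from P (initial set {m0}):
  after a @ step 1: {m1}
  after b @ step 2: {m0}
  — P admits the full trace.
Executing ab from Q (initial set {n0}):
  after a @ step 1: {n1}
  after b @ step 2: ∅ (Q stuck)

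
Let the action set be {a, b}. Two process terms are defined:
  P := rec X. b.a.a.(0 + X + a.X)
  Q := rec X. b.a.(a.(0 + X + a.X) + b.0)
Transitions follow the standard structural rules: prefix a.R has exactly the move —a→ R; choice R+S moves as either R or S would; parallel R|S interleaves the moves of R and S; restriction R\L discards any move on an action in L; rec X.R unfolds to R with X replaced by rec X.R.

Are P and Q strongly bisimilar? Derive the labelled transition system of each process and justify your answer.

NO

P's transition system — 4 states:
  s0 = rec X. b.a.a.(0 + X + a.X) has moves --b--▸ s1
  s1 = a.a.(0 + (rec X. b.a.a.(0 + X + a.X)) + a.(rec X. b.a.a.(0 + X + a.X))) has moves --a--▸ s2
  s2 = a.(0 + (rec X. b.a.a.(0 + X + a.X)) + a.(rec X. b.a.a.(0 + X + a.X))) has moves --a--▸ s3
  s3 = 0 + (rec X. b.a.a.(0 + X + a.X)) + a.(rec X. b.a.a.(0 + X + a.X)) has moves --a--▸ s0, --b--▸ s1
Q's transition system — 5 states:
  t0 = rec X. b.a.(a.(0 + X + a.X) + b.0) has moves --b--▸ t1
  t1 = a.(a.(0 + (rec X. b.a.(a.(0 + X + a.X) + b.0)) + a.(rec X. b.a.(a.(0 + X + a.X) + b.0))) + b.0) has moves --a--▸ t2
  t2 = a.(0 + (rec X. b.a.(a.(0 + X + a.X) + b.0)) + a.(rec X. b.a.(a.(0 + X + a.X) + b.0))) + b.0 has moves --a--▸ t3, --b--▸ t4
  t3 = 0 + (rec X. b.a.(a.(0 + X + a.X) + b.0)) + a.(rec X. b.a.(a.(0 + X + a.X) + b.0)) has moves --a--▸ t0, --b--▸ t1
  t4 = 0 has moves ∅
Partition-refinement fixed point:
  B0 = {s0}
  B1 = {s1}
  B2 = {s2}
  B3 = {s3}
  B4 = {t0}
  B5 = {t1}
  B6 = {t2}
  B7 = {t3}
  B8 = {t4}
s0 ∈ B0, t0 ∈ B4 → different blocks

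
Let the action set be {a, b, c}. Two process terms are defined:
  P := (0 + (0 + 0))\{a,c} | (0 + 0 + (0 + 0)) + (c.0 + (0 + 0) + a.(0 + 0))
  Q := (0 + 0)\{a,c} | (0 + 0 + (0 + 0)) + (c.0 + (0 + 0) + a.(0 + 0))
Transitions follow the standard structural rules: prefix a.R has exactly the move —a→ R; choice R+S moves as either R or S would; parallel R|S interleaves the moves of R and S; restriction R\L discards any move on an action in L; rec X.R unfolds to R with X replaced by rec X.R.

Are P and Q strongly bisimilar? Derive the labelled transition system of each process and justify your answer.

LTS(P): 3 reachable states
  m0 = (0 + (0 + 0))\{a,c} | (0 + 0 + (0 + 0)) + (c.0 + (0 + 0) + a.(0 + 0)) | =a=> m1, =c=> m2
  m1 = 0 + 0 | (no moves)
  m2 = 0 | (no moves)
LTS(Q): 3 reachable states
  n0 = (0 + 0)\{a,c} | (0 + 0 + (0 + 0)) + (c.0 + (0 + 0) + a.(0 + 0)) | =a=> n1, =c=> n2
  n1 = 0 + 0 | (no moves)
  n2 = 0 | (no moves)
Partition-refinement fixed point:
  B0 = {m0, n0}
  B1 = {m1, m2, n1, n2}
m0 ∈ B0, n0 ∈ B0 → same block

P ~ Q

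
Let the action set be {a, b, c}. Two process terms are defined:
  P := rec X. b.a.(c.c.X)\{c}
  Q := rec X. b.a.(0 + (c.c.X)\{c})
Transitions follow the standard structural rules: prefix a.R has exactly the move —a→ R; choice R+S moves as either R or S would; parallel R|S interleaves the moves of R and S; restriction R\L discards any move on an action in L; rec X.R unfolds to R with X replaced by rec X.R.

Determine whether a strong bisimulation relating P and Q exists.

YES

P's transition system — 3 states:
  u0 = rec X. b.a.(c.c.X)\{c} ⊢ ··b··> u1
  u1 = a.(c.c.(rec X. b.a.(c.c.X)\{c}))\{c} ⊢ ··a··> u2
  u2 = (c.c.(rec X. b.a.(c.c.X)\{c}))\{c} ⊢ stopped
Q's transition system — 3 states:
  v0 = rec X. b.a.(0 + (c.c.X)\{c}) ⊢ ··b··> v1
  v1 = a.(0 + (c.c.(rec X. b.a.(0 + (c.c.X)\{c})))\{c}) ⊢ ··a··> v2
  v2 = 0 + (c.c.(rec X. b.a.(0 + (c.c.X)\{c})))\{c} ⊢ stopped
Partition-refinement fixed point:
  B0 = {u0, v0}
  B1 = {u1, v1}
  B2 = {u2, v2}
u0 ∈ B0, v0 ∈ B0 → same block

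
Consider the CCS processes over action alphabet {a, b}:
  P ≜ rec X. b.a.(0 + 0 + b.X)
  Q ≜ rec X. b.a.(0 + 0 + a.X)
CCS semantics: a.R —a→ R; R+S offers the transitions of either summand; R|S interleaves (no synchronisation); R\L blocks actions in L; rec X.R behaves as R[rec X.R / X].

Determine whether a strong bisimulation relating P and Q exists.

NO

P's transition system — 3 states:
  u0 = rec X. b.a.(0 + 0 + b.X) ⊢ —b→ u1
  u1 = a.(0 + 0 + b.(rec X. b.a.(0 + 0 + b.X))) ⊢ —a→ u2
  u2 = 0 + 0 + b.(rec X. b.a.(0 + 0 + b.X)) ⊢ —b→ u0
Q's transition system — 3 states:
  v0 = rec X. b.a.(0 + 0 + a.X) ⊢ —b→ v1
  v1 = a.(0 + 0 + a.(rec X. b.a.(0 + 0 + a.X))) ⊢ —a→ v2
  v2 = 0 + 0 + a.(rec X. b.a.(0 + 0 + a.X)) ⊢ —a→ v0
Partition-refinement fixed point:
  B0 = {u0}
  B1 = {u1}
  B2 = {u2}
  B3 = {v0}
  B4 = {v1}
  B5 = {v2}
u0 ∈ B0, v0 ∈ B3 → different blocks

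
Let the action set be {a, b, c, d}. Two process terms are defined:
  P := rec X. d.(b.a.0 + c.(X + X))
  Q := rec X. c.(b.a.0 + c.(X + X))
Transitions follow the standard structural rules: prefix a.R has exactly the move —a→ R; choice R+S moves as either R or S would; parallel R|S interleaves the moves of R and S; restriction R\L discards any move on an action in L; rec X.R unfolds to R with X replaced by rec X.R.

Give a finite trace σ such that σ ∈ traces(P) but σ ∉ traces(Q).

d

P's transition system — 5 states:
  p0 = rec X. d.(b.a.0 + c.(X + X)) | --d--▸ p1
  p1 = b.a.0 + c.((rec X. d.(b.a.0 + c.(X + X))) + (rec X. d.(b.a.0 + c.(X + X)))) | --b--▸ p2, --c--▸ p3
  p2 = a.0 | --a--▸ p4
  p3 = (rec X. d.(b.a.0 + c.(X + X))) + (rec X. d.(b.a.0 + c.(X + X))) | --d--▸ p1
  p4 = 0 | ∅
Q's transition system — 5 states:
  q0 = rec X. c.(b.a.0 + c.(X + X)) | --c--▸ q1
  q1 = b.a.0 + c.((rec X. c.(b.a.0 + c.(X + X))) + (rec X. c.(b.a.0 + c.(X + X)))) | --b--▸ q2, --c--▸ q3
  q2 = a.0 | --a--▸ q4
  q3 = (rec X. c.(b.a.0 + c.(X + X))) + (rec X. c.(b.a.0 + c.(X + X))) | --c--▸ q1
  q4 = 0 | ∅
Run σ = ⟨d⟩ on P: start {p0}
  [1] d ⇒ {p1}
  — P admits the full trace.
Run σ = ⟨d⟩ on Q: start {q0}
  [1] d ⇒ ∅ (Q stuck)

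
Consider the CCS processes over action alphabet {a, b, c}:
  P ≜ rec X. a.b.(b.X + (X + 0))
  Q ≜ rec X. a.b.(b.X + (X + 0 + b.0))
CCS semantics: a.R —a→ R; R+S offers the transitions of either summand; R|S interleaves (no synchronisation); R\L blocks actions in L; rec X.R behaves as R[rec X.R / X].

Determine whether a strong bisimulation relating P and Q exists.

LTS(P): 3 reachable states
  p0 = rec X. a.b.(b.X + (X + 0)) has moves --a--▸ p1
  p1 = b.(b.(rec X. a.b.(b.X + (X + 0))) + ((rec X. a.b.(b.X + (X + 0))) + 0)) has moves --b--▸ p2
  p2 = b.(rec X. a.b.(b.X + (X + 0))) + ((rec X. a.b.(b.X + (X + 0))) + 0) has moves --a--▸ p1, --b--▸ p0
LTS(Q): 4 reachable states
  q0 = rec X. a.b.(b.X + (X + 0 + b.0)) has moves --a--▸ q1
  q1 = b.(b.(rec X. a.b.(b.X + (X + 0 + b.0))) + ((rec X. a.b.(b.X + (X + 0 + b.0))) + 0 + b.0)) has moves --b--▸ q2
  q2 = b.(rec X. a.b.(b.X + (X + 0 + b.0))) + ((rec X. a.b.(b.X + (X + 0 + b.0))) + 0 + b.0) has moves --a--▸ q1, --b--▸ q0, --b--▸ q3
  q3 = 0 has moves ∅
Partition-refinement fixed point:
  B0 = {p0}
  B1 = {p1}
  B2 = {p2}
  B3 = {q0}
  B4 = {q1}
  B5 = {q2}
  B6 = {q3}
p0 ∈ B0, q0 ∈ B3 → different blocks

not bisimilar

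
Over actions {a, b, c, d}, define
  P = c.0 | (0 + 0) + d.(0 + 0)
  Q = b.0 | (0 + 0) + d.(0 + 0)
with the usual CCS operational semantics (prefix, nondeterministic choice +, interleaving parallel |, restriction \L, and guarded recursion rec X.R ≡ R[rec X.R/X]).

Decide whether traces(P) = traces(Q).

traces(P) ≠ traces(Q) — witness ⟨c⟩

Reachable graph of P (3 states):
  m0 = c.0 | (0 + 0) + d.(0 + 0) :: ··c··> m1, ··d··> m2
  m1 = 0 | (0 + 0) :: stopped
  m2 = 0 + 0 :: stopped
Reachable graph of Q (3 states):
  n0 = b.0 | (0 + 0) + d.(0 + 0) :: ··b··> n1, ··d··> n2
  n1 = 0 | (0 + 0) :: stopped
  n2 = 0 + 0 :: stopped
Executing c from P (initial set {m0}):
  after c @ step 1: {m1}
  ✓ P
Executing c from Q (initial set {n0}):
  after c @ step 1: ∅ (Q stuck)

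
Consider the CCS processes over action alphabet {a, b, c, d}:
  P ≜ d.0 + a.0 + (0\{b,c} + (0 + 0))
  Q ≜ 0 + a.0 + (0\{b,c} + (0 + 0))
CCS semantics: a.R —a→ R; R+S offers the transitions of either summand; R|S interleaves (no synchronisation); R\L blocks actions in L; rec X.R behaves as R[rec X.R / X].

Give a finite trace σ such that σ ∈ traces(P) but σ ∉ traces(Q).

P's transition system — 2 states:
  u0 = d.0 + a.0 + (0\{b,c} + (0 + 0)) :: =a=> u1, =d=> u1
  u1 = 0 :: stopped
Q's transition system — 2 states:
  v0 = 0 + a.0 + (0\{b,c} + (0 + 0)) :: =a=> v1
  v1 = 0 :: stopped
Executing d from P (initial set {u0}):
  after d @ step 1: {u1}
  ✓ P
Executing d from Q (initial set {v0}):
  after d @ step 1: ∅  — Q cannot continue

d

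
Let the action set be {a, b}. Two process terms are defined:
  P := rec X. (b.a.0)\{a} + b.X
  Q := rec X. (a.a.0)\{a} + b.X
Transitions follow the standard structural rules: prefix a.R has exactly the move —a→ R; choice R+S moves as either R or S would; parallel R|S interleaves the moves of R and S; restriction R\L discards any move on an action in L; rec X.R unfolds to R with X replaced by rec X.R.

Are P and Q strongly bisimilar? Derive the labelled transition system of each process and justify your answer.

not bisimilar

P's transition system — 2 states:
  s0 = rec X. (b.a.0)\{a} + b.X ⊢ --b--▸ s0, --b--▸ s1
  s1 = (a.0)\{a} ⊢ ∅
Q's transition system — 1 states:
  t0 = rec X. (a.a.0)\{a} + b.X ⊢ --b--▸ t0
Coarsest stable partition (strong bisimilarity classes):
  B0 = {s0}
  B1 = {s1}
  B2 = {t0}
s0 ∈ B0, t0 ∈ B2 → different blocks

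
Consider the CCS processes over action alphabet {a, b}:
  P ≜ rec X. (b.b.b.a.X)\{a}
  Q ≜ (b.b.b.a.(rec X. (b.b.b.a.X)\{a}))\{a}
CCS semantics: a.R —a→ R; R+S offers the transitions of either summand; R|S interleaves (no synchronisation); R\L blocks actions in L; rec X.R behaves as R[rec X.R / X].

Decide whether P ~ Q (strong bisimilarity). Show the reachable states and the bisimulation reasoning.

YES

LTS(P): 4 reachable states
  m0 = rec X. (b.b.b.a.X)\{a} has moves --b--▸ m1
  m1 = (b.b.a.(rec X. (b.b.b.a.X)\{a}))\{a} has moves --b--▸ m2
  m2 = (b.a.(rec X. (b.b.b.a.X)\{a}))\{a} has moves --b--▸ m3
  m3 = (a.(rec X. (b.b.b.a.X)\{a}))\{a} has moves stopped
LTS(Q): 4 reachable states
  n0 = (b.b.b.a.(rec X. (b.b.b.a.X)\{a}))\{a} has moves --b--▸ n1
  n1 = (b.b.a.(rec X. (b.b.b.a.X)\{a}))\{a} has moves --b--▸ n2
  n2 = (b.a.(rec X. (b.b.b.a.X)\{a}))\{a} has moves --b--▸ n3
  n3 = (a.(rec X. (b.b.b.a.X)\{a}))\{a} has moves stopped
Partition-refinement fixed point:
  B0 = {m0, n0}
  B1 = {m1, n1}
  B2 = {m2, n2}
  B3 = {m3, n3}
m0 ∈ B0, n0 ∈ B0 → same block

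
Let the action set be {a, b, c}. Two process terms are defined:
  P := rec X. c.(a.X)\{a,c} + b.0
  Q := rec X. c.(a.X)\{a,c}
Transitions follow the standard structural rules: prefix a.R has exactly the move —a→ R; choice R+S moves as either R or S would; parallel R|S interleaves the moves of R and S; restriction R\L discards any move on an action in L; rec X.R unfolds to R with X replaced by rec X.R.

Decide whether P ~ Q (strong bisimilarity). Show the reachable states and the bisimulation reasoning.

NO

Reachable graph of P (3 states):
  s0 = rec X. c.(a.X)\{a,c} + b.0 | =b=> s1, =c=> s2
  s1 = 0 | deadlocked
  s2 = (a.(rec X. c.(a.X)\{a,c} + b.0))\{a,c} | deadlocked
Reachable graph of Q (2 states):
  t0 = rec X. c.(a.X)\{a,c} | =c=> t1
  t1 = (a.(rec X. c.(a.X)\{a,c}))\{a,c} | deadlocked
Partition-refinement fixed point:
  B0 = {s0}
  B1 = {s1, s2, t1}
  B2 = {t0}
s0 ∈ B0, t0 ∈ B2 → different blocks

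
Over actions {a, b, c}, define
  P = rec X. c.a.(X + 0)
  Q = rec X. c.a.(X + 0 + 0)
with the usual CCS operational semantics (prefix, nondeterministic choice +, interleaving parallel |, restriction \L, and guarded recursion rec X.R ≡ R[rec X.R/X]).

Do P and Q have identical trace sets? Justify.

Reachable graph of P (3 states):
  p0 = rec X. c.a.(X + 0) → —c→ p1
  p1 = a.((rec X. c.a.(X + 0)) + 0) → —a→ p2
  p2 = (rec X. c.a.(X + 0)) + 0 → —c→ p1
Reachable graph of Q (3 states):
  q0 = rec X. c.a.(X + 0 + 0) → —c→ q1
  q1 = a.((rec X. c.a.(X + 0 + 0)) + 0 + 0) → —a→ q2
  q2 = (rec X. c.a.(X + 0 + 0)) + 0 + 0 → —c→ q1
Partition-refinement fixed point:
  B0 = {p0, p2, q0, q2}
  B1 = {p1, q1}
p0 ∈ B0, q0 ∈ B0 → same block
Bisimilar ⇒ trace-equivalent.

trace-equivalent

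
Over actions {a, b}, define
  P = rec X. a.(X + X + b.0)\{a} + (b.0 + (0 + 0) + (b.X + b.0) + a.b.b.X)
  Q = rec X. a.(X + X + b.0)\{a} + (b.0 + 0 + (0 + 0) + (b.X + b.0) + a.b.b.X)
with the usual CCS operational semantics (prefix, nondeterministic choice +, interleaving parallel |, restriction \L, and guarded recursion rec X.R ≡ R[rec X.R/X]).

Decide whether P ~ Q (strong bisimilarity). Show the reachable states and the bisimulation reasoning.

P ~ Q

P's transition system — 7 states:
  p0 = rec X. a.(X + X + b.0)\{a} + (b.0 + (0 + 0) + (b.X + b.0) + a.b.b.X) :: ··a··> p1, ··a··> p2, ··b··> p0, ··b··> p3
  p1 = ((rec X. a.(X + X + b.0)\{a} + (b.0 + (0 + 0) + (b.X + b.0) + a.b.b.X)) + (rec X. a.(X + X + b.0)\{a} + (b.0 + (0 + 0) + (b.X + b.0) + a.b.b.X)) + b.0)\{a} :: ··b··> p4, ··b··> p5
  p2 = b.b.(rec X. a.(X + X + b.0)\{a} + (b.0 + (0 + 0) + (b.X + b.0) + a.b.b.X)) :: ··b··> p6
  p3 = 0 :: ·
  p4 = (rec X. a.(X + X + b.0)\{a} + (b.0 + (0 + 0) + (b.X + b.0) + a.b.b.X))\{a} :: ··b··> p4, ··b··> p5
  p5 = 0\{a} :: ·
  p6 = b.(rec X. a.(X + X + b.0)\{a} + (b.0 + (0 + 0) + (b.X + b.0) + a.b.b.X)) :: ··b··> p0
Q's transition system — 7 states:
  q0 = rec X. a.(X + X + b.0)\{a} + (b.0 + 0 + (0 + 0) + (b.X + b.0) + a.b.b.X) :: ··a··> q1, ··a··> q2, ··b··> q0, ··b··> q3
  q1 = ((rec X. a.(X + X + b.0)\{a} + (b.0 + 0 + (0 + 0) + (b.X + b.0) + a.b.b.X)) + (rec X. a.(X + X + b.0)\{a} + (b.0 + 0 + (0 + 0) + (b.X + b.0) + a.b.b.X)) + b.0)\{a} :: ··b··> q4, ··b··> q5
  q2 = b.b.(rec X. a.(X + X + b.0)\{a} + (b.0 + 0 + (0 + 0) + (b.X + b.0) + a.b.b.X)) :: ··b··> q6
  q3 = 0 :: ·
  q4 = (rec X. a.(X + X + b.0)\{a} + (b.0 + 0 + (0 + 0) + (b.X + b.0) + a.b.b.X))\{a} :: ··b··> q4, ··b··> q5
  q5 = 0\{a} :: ·
  q6 = b.(rec X. a.(X + X + b.0)\{a} + (b.0 + 0 + (0 + 0) + (b.X + b.0) + a.b.b.X)) :: ··b··> q0
Coarsest stable partition (strong bisimilarity classes):
  B0 = {p0, q0}
  B1 = {p1, p4, q1, q4}
  B2 = {p3, p5, q3, q5}
  B3 = {p2, q2}
  B4 = {p6, q6}
p0 ∈ B0, q0 ∈ B0 → same block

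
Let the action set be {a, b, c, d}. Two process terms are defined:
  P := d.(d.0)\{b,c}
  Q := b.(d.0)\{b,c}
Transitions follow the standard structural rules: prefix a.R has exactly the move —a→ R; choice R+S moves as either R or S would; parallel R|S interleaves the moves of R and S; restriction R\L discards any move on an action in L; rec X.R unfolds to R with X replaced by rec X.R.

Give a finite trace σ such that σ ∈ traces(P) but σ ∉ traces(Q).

Reachable graph of P (3 states):
  u0 = d.(d.0)\{b,c} | -d-> u1
  u1 = (d.0)\{b,c} | -d-> u2
  u2 = 0\{b,c} | stopped
Reachable graph of Q (3 states):
  v0 = b.(d.0)\{b,c} | -b-> v1
  v1 = (d.0)\{b,c} | -d-> v2
  v2 = 0\{b,c} | stopped
Run σ = ⟨d⟩ on P: start {u0}
  [1] d ⇒ {u1}
  — P admits the full trace.
Run σ = ⟨d⟩ on Q: start {v0}
  [1] d ⇒ ∅  — Q cannot continue

d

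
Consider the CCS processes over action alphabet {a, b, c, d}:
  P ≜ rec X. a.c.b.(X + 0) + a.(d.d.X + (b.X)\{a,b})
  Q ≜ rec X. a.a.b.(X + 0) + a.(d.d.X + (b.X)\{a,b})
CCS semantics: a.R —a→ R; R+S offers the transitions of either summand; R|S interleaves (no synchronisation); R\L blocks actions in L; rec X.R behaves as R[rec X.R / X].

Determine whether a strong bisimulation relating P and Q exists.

Reachable graph of P (6 states):
  u0 = rec X. a.c.b.(X + 0) + a.(d.d.X + (b.X)\{a,b}) ⊢ ··a··> u1, ··a··> u2
  u1 = c.b.((rec X. a.c.b.(X + 0) + a.(d.d.X + (b.X)\{a,b})) + 0) ⊢ ··c··> u3
  u2 = d.d.(rec X. a.c.b.(X + 0) + a.(d.d.X + (b.X)\{a,b})) + (b.(rec X. a.c.b.(X + 0) + a.(d.d.X + (b.X)\{a,b})))\{a,b} ⊢ ··d··> u4
  u3 = b.((rec X. a.c.b.(X + 0) + a.(d.d.X + (b.X)\{a,b})) + 0) ⊢ ··b··> u5
  u4 = d.(rec X. a.c.b.(X + 0) + a.(d.d.X + (b.X)\{a,b})) ⊢ ··d··> u0
  u5 = (rec X. a.c.b.(X + 0) + a.(d.d.X + (b.X)\{a,b})) + 0 ⊢ ··a··> u1, ··a··> u2
Reachable graph of Q (6 states):
  v0 = rec X. a.a.b.(X + 0) + a.(d.d.X + (b.X)\{a,b}) ⊢ ··a··> v1, ··a··> v2
  v1 = a.b.((rec X. a.a.b.(X + 0) + a.(d.d.X + (b.X)\{a,b})) + 0) ⊢ ··a··> v3
  v2 = d.d.(rec X. a.a.b.(X + 0) + a.(d.d.X + (b.X)\{a,b})) + (b.(rec X. a.a.b.(X + 0) + a.(d.d.X + (b.X)\{a,b})))\{a,b} ⊢ ··d··> v4
  v3 = b.((rec X. a.a.b.(X + 0) + a.(d.d.X + (b.X)\{a,b})) + 0) ⊢ ··b··> v5
  v4 = d.(rec X. a.a.b.(X + 0) + a.(d.d.X + (b.X)\{a,b})) ⊢ ··d··> v0
  v5 = (rec X. a.a.b.(X + 0) + a.(d.d.X + (b.X)\{a,b})) + 0 ⊢ ··a··> v1, ··a··> v2
Coarsest stable partition (strong bisimilarity classes):
  B0 = {u0, u5}
  B1 = {u2}
  B2 = {u4}
  B3 = {u1}
  B4 = {u3}
  B5 = {v0, v5}
  B6 = {v1}
  B7 = {v3}
  B8 = {v2}
  B9 = {v4}
u0 ∈ B0, v0 ∈ B5 → different blocks

P ≁ Q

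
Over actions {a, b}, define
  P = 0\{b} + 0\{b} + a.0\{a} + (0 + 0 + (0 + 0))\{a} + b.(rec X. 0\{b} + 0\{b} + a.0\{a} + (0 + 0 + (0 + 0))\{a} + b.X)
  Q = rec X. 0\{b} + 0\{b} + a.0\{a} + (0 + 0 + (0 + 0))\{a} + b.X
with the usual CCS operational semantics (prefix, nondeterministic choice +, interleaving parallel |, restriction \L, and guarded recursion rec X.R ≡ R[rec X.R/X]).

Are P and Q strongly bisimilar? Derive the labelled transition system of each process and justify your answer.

P ~ Q

LTS(P): 3 reachable states
  m0 = 0\{b} + 0\{b} + a.0\{a} + (0 + 0 + (0 + 0))\{a} + b.(rec X. 0\{b} + 0\{b} + a.0\{a} + (0 + 0 + (0 + 0))\{a} + b.X) has moves -a-> m1, -b-> m2
  m1 = 0\{a} has moves stopped
  m2 = rec X. 0\{b} + 0\{b} + a.0\{a} + (0 + 0 + (0 + 0))\{a} + b.X has moves -a-> m1, -b-> m2
LTS(Q): 2 reachable states
  n0 = rec X. 0\{b} + 0\{b} + a.0\{a} + (0 + 0 + (0 + 0))\{a} + b.X has moves -a-> n1, -b-> n0
  n1 = 0\{a} has moves stopped
Coarsest stable partition (strong bisimilarity classes):
  B0 = {m0, m2, n0}
  B1 = {m1, n1}
m0 ∈ B0, n0 ∈ B0 → same block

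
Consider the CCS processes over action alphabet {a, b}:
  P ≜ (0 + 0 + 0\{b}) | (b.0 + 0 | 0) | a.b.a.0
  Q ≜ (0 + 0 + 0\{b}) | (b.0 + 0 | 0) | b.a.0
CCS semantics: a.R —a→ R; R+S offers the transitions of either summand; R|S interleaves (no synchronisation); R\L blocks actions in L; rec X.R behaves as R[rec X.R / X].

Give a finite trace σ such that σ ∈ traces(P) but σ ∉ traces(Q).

a

LTS(P): 8 reachable states
  s0 = (0 + 0 + 0\{b}) | (b.0 + 0 | 0) | a.b.a.0 | —a→ s1, —b→ s2
  s1 = (0 + 0 + 0\{b}) | (b.0 + 0 | 0) | b.a.0 | —b→ s3, —b→ s4
  s2 = (0 + 0 + 0\{b}) | 0 | a.b.a.0 | —a→ s4
  s3 = (0 + 0 + 0\{b}) | (b.0 + 0 | 0) | a.0 | —a→ s5, —b→ s6
  s4 = (0 + 0 + 0\{b}) | 0 | b.a.0 | —b→ s6
  s5 = (0 + 0 + 0\{b}) | (b.0 + 0 | 0) | 0 | —b→ s7
  s6 = (0 + 0 + 0\{b}) | 0 | a.0 | —a→ s7
  s7 = (0 + 0 + 0\{b}) | 0 | 0 | ·
LTS(Q): 6 reachable states
  t0 = (0 + 0 + 0\{b}) | (b.0 + 0 | 0) | b.a.0 | —b→ t1, —b→ t2
  t1 = (0 + 0 + 0\{b}) | (b.0 + 0 | 0) | a.0 | —a→ t3, —b→ t4
  t2 = (0 + 0 + 0\{b}) | 0 | b.a.0 | —b→ t4
  t3 = (0 + 0 + 0\{b}) | (b.0 + 0 | 0) | 0 | —b→ t5
  t4 = (0 + 0 + 0\{b}) | 0 | a.0 | —a→ t5
  t5 = (0 + 0 + 0\{b}) | 0 | 0 | ·
Executing a from P (initial set {s0}):
  step 1 (a): {s1}
  — P admits the full trace.
Executing a from Q (initial set {t0}):
  step 1 (a): ∅  — Q cannot continue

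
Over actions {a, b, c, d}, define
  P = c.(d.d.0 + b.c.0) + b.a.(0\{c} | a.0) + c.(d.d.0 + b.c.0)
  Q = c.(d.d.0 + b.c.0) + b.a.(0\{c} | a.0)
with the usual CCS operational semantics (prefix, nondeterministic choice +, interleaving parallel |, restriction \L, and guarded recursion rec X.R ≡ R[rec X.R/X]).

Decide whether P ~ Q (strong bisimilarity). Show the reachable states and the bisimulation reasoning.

LTS(P): 8 reachable states
  m0 = c.(d.d.0 + b.c.0) + b.a.(0\{c} | a.0) + c.(d.d.0 + b.c.0) :: —b→ m1, —c→ m2
  m1 = a.(0\{c} | a.0) :: —a→ m3
  m2 = d.d.0 + b.c.0 :: —b→ m4, —d→ m5
  m3 = 0\{c} | a.0 :: —a→ m6
  m4 = c.0 :: —c→ m7
  m5 = d.0 :: —d→ m7
  m6 = 0\{c} | 0 :: ·
  m7 = 0 :: ·
LTS(Q): 8 reachable states
  n0 = c.(d.d.0 + b.c.0) + b.a.(0\{c} | a.0) :: —b→ n1, —c→ n2
  n1 = a.(0\{c} | a.0) :: —a→ n3
  n2 = d.d.0 + b.c.0 :: —b→ n4, —d→ n5
  n3 = 0\{c} | a.0 :: —a→ n6
  n4 = c.0 :: —c→ n7
  n5 = d.0 :: —d→ n7
  n6 = 0\{c} | 0 :: ·
  n7 = 0 :: ·
Coarsest stable partition (strong bisimilarity classes):
  B0 = {m0, n0}
  B1 = {m1, n1}
  B2 = {m3, n3}
  B3 = {m6, m7, n6, n7}
  B4 = {m2, n2}
  B5 = {m4, n4}
  B6 = {m5, n5}
m0 ∈ B0, n0 ∈ B0 → same block

P ~ Q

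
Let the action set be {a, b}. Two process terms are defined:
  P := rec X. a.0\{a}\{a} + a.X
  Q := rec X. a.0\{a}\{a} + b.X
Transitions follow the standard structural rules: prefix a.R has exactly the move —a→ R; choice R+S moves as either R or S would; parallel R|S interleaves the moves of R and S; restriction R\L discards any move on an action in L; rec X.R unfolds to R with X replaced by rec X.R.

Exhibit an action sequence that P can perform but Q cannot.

aa

LTS(P): 2 reachable states
  u0 = rec X. a.0\{a}\{a} + a.X → --a--▸ u0, --a--▸ u1
  u1 = 0\{a}\{a} → (no moves)
LTS(Q): 2 reachable states
  v0 = rec X. a.0\{a}\{a} + b.X → --a--▸ v1, --b--▸ v0
  v1 = 0\{a}\{a} → (no moves)
Run σ = ⟨aa⟩ on P: start {u0}
  [1] a ⇒ {u0, u1}
  [2] a ⇒ {u0, u1}
  ✓ P
Run σ = ⟨aa⟩ on Q: start {v0}
  [1] a ⇒ {v1}
  [2] a ⇒ no successor for Q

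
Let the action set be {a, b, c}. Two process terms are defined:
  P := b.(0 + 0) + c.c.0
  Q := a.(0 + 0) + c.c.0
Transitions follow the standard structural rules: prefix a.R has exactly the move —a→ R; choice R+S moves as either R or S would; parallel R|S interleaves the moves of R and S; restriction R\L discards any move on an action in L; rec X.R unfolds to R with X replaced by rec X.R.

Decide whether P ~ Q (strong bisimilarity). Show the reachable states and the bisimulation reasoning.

Reachable graph of P (4 states):
  p0 = b.(0 + 0) + c.c.0 | --b--▸ p1, --c--▸ p2
  p1 = 0 + 0 | stopped
  p2 = c.0 | --c--▸ p3
  p3 = 0 | stopped
Reachable graph of Q (4 states):
  q0 = a.(0 + 0) + c.c.0 | --a--▸ q1, --c--▸ q2
  q1 = 0 + 0 | stopped
  q2 = c.0 | --c--▸ q3
  q3 = 0 | stopped
Partition-refinement fixed point:
  B0 = {p0}
  B1 = {p2, q2}
  B2 = {p1, p3, q1, q3}
  B3 = {q0}
p0 ∈ B0, q0 ∈ B3 → different blocks

P ≁ Q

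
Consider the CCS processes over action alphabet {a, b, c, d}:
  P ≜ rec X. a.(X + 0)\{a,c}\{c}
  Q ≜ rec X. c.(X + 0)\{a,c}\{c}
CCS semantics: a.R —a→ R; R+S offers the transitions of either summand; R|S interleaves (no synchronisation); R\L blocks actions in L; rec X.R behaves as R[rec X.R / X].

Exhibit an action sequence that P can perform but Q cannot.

a

LTS(P): 2 reachable states
  m0 = rec X. a.(X + 0)\{a,c}\{c} :: —a→ m1
  m1 = ((rec X. a.(X + 0)\{a,c}\{c}) + 0)\{a,c}\{c} :: ·
LTS(Q): 2 reachable states
  n0 = rec X. c.(X + 0)\{a,c}\{c} :: —c→ n1
  n1 = ((rec X. c.(X + 0)\{a,c}\{c}) + 0)\{a,c}\{c} :: ·
Run σ = ⟨a⟩ on P: start {m0}
  step 1 (a): {m1}
  ✓ P
Run σ = ⟨a⟩ on Q: start {n0}
  step 1 (a): ∅ (Q stuck)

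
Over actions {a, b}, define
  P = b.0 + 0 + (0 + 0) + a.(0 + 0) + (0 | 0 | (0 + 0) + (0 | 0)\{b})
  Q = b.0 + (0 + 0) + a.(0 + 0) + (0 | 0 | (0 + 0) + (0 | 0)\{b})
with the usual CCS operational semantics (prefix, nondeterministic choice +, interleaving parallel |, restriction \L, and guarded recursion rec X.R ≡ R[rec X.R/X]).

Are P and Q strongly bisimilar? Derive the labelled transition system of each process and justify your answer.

P's transition system — 3 states:
  s0 = b.0 + 0 + (0 + 0) + a.(0 + 0) + (0 | 0 | (0 + 0) + (0 | 0)\{b}) ⊢ =a=> s1, =b=> s2
  s1 = 0 + 0 ⊢ (no moves)
  s2 = 0 ⊢ (no moves)
Q's transition system — 3 states:
  t0 = b.0 + (0 + 0) + a.(0 + 0) + (0 | 0 | (0 + 0) + (0 | 0)\{b}) ⊢ =a=> t1, =b=> t2
  t1 = 0 + 0 ⊢ (no moves)
  t2 = 0 ⊢ (no moves)
Partition-refinement fixed point:
  B0 = {s0, t0}
  B1 = {s1, s2, t1, t2}
s0 ∈ B0, t0 ∈ B0 → same block

YES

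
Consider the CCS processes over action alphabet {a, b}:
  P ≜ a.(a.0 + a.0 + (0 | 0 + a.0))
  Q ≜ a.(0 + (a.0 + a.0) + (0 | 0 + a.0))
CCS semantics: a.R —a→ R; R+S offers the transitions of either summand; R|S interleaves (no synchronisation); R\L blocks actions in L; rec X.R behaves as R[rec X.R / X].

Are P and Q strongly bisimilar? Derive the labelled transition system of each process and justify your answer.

P's transition system — 3 states:
  s0 = a.(a.0 + a.0 + (0 | 0 + a.0)) has moves ··a··> s1
  s1 = a.0 + a.0 + (0 | 0 + a.0) has moves ··a··> s2
  s2 = 0 has moves deadlocked
Q's transition system — 3 states:
  t0 = a.(0 + (a.0 + a.0) + (0 | 0 + a.0)) has moves ··a··> t1
  t1 = 0 + (a.0 + a.0) + (0 | 0 + a.0) has moves ··a··> t2
  t2 = 0 has moves deadlocked
Coarsest stable partition (strong bisimilarity classes):
  B0 = {s0, t0}
  B1 = {s1, t1}
  B2 = {s2, t2}
s0 ∈ B0, t0 ∈ B0 → same block

bisimilar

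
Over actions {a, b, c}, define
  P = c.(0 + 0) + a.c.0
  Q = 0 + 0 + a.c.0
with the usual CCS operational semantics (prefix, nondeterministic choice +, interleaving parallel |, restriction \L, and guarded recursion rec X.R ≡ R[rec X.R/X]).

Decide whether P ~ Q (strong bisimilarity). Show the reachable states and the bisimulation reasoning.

Reachable graph of P (4 states):
  u0 = c.(0 + 0) + a.c.0 | =a=> u1, =c=> u2
  u1 = c.0 | =c=> u3
  u2 = 0 + 0 | ·
  u3 = 0 | ·
Reachable graph of Q (3 states):
  v0 = 0 + 0 + a.c.0 | =a=> v1
  v1 = c.0 | =c=> v2
  v2 = 0 | ·
Coarsest stable partition (strong bisimilarity classes):
  B0 = {u0}
  B1 = {u2, u3, v2}
  B2 = {u1, v1}
  B3 = {v0}
u0 ∈ B0, v0 ∈ B3 → different blocks

not bisimilar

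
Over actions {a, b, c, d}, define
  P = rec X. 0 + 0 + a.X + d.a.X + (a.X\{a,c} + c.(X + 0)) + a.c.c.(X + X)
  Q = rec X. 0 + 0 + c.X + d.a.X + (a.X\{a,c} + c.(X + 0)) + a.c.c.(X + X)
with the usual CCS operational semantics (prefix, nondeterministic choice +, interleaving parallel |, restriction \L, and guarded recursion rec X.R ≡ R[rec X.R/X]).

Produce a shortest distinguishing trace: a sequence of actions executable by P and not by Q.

LTS(P): 8 reachable states
  m0 = rec X. 0 + 0 + a.X + d.a.X + (a.X\{a,c} + c.(X + 0)) + a.c.c.(X + X) has moves =a=> m0, =a=> m1, =a=> m2, =c=> m3, =d=> m4
  m1 = (rec X. 0 + 0 + a.X + d.a.X + (a.X\{a,c} + c.(X + 0)) + a.c.c.(X + X))\{a,c} has moves =d=> m5
  m2 = c.c.((rec X. 0 + 0 + a.X + d.a.X + (a.X\{a,c} + c.(X + 0)) + a.c.c.(X + X)) + (rec X. 0 + 0 + a.X + d.a.X + (a.X\{a,c} + c.(X + 0)) + a.c.c.(X + X))) has moves =c=> m6
  m3 = (rec X. 0 + 0 + a.X + d.a.X + (a.X\{a,c} + c.(X + 0)) + a.c.c.(X + X)) + 0 has moves =a=> m0, =a=> m1, =a=> m2, =c=> m3, =d=> m4
  m4 = a.(rec X. 0 + 0 + a.X + d.a.X + (a.X\{a,c} + c.(X + 0)) + a.c.c.(X + X)) has moves =a=> m0
  m5 = (a.(rec X. 0 + 0 + a.X + d.a.X + (a.X\{a,c} + c.(X + 0)) + a.c.c.(X + X)))\{a,c} has moves ∅
  m6 = c.((rec X. 0 + 0 + a.X + d.a.X + (a.X\{a,c} + c.(X + 0)) + a.c.c.(X + X)) + (rec X. 0 + 0 + a.X + d.a.X + (a.X\{a,c} + c.(X + 0)) + a.c.c.(X + X))) has moves =c=> m7
  m7 = (rec X. 0 + 0 + a.X + d.a.X + (a.X\{a,c} + c.(X + 0)) + a.c.c.(X + X)) + (rec X. 0 + 0 + a.X + d.a.X + (a.X\{a,c} + c.(X + 0)) + a.c.c.(X + X)) has moves =a=> m0, =a=> m1, =a=> m2, =c=> m3, =d=> m4
LTS(Q): 8 reachable states
  n0 = rec X. 0 + 0 + c.X + d.a.X + (a.X\{a,c} + c.(X + 0)) + a.c.c.(X + X) has moves =a=> n1, =a=> n2, =c=> n0, =c=> n3, =d=> n4
  n1 = (rec X. 0 + 0 + c.X + d.a.X + (a.X\{a,c} + c.(X + 0)) + a.c.c.(X + X))\{a,c} has moves =d=> n5
  n2 = c.c.((rec X. 0 + 0 + c.X + d.a.X + (a.X\{a,c} + c.(X + 0)) + a.c.c.(X + X)) + (rec X. 0 + 0 + c.X + d.a.X + (a.X\{a,c} + c.(X + 0)) + a.c.c.(X + X))) has moves =c=> n6
  n3 = (rec X. 0 + 0 + c.X + d.a.X + (a.X\{a,c} + c.(X + 0)) + a.c.c.(X + X)) + 0 has moves =a=> n1, =a=> n2, =c=> n0, =c=> n3, =d=> n4
  n4 = a.(rec X. 0 + 0 + c.X + d.a.X + (a.X\{a,c} + c.(X + 0)) + a.c.c.(X + X)) has moves =a=> n0
  n5 = (a.(rec X. 0 + 0 + c.X + d.a.X + (a.X\{a,c} + c.(X + 0)) + a.c.c.(X + X)))\{a,c} has moves ∅
  n6 = c.((rec X. 0 + 0 + c.X + d.a.X + (a.X\{a,c} + c.(X + 0)) + a.c.c.(X + X)) + (rec X. 0 + 0 + c.X + d.a.X + (a.X\{a,c} + c.(X + 0)) + a.c.c.(X + X))) has moves =c=> n7
  n7 = (rec X. 0 + 0 + c.X + d.a.X + (a.X\{a,c} + c.(X + 0)) + a.c.c.(X + X)) + (rec X. 0 + 0 + c.X + d.a.X + (a.X\{a,c} + c.(X + 0)) + a.c.c.(X + X)) has moves =a=> n1, =a=> n2, =c=> n0, =c=> n3, =d=> n4
Trace ⟨aa⟩ through P, begin at {m0}:
  [1] a ⇒ {m0, m1, m2}
  [2] a ⇒ {m0, m1, m2}
  — P admits the full trace.
Trace ⟨aa⟩ through Q, begin at {n0}:
  [1] a ⇒ {n1, n2}
  [2] a ⇒ ∅ (Q stuck)

aa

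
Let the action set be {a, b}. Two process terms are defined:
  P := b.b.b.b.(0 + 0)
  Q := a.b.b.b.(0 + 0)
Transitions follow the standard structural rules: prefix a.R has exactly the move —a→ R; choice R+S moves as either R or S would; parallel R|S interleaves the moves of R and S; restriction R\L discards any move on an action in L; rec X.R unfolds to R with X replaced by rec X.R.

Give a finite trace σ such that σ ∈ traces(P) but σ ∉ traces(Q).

b

Reachable graph of P (5 states):
  u0 = b.b.b.b.(0 + 0) has moves --b--▸ u1
  u1 = b.b.b.(0 + 0) has moves --b--▸ u2
  u2 = b.b.(0 + 0) has moves --b--▸ u3
  u3 = b.(0 + 0) has moves --b--▸ u4
  u4 = 0 + 0 has moves deadlocked
Reachable graph of Q (5 states):
  v0 = a.b.b.b.(0 + 0) has moves --a--▸ v1
  v1 = b.b.b.(0 + 0) has moves --b--▸ v2
  v2 = b.b.(0 + 0) has moves --b--▸ v3
  v3 = b.(0 + 0) has moves --b--▸ v4
  v4 = 0 + 0 has moves deadlocked
Run σ = ⟨b⟩ on P: start {u0}
  [1] b ⇒ {u1}
  P completes σ.
Run σ = ⟨b⟩ on Q: start {v0}
  [1] b ⇒ no successor for Q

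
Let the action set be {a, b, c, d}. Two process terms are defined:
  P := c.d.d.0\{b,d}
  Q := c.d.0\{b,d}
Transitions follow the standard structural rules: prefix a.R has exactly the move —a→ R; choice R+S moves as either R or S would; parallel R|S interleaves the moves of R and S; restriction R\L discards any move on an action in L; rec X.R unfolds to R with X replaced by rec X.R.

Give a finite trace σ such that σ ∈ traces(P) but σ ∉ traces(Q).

Reachable graph of P (4 states):
  u0 = c.d.d.0\{b,d} has moves -c-> u1
  u1 = d.d.0\{b,d} has moves -d-> u2
  u2 = d.0\{b,d} has moves -d-> u3
  u3 = 0\{b,d} has moves stopped
Reachable graph of Q (3 states):
  v0 = c.d.0\{b,d} has moves -c-> v1
  v1 = d.0\{b,d} has moves -d-> v2
  v2 = 0\{b,d} has moves stopped
Run σ = ⟨cdd⟩ on P: start {u0}
  after c @ step 1: {u1}
  after d @ step 2: {u2}
  after d @ step 3: {u3}
  ✓ P
Run σ = ⟨cdd⟩ on Q: start {v0}
  after c @ step 1: {v1}
  after d @ step 2: {v2}
  after d @ step 3: ∅ (Q stuck)

cdd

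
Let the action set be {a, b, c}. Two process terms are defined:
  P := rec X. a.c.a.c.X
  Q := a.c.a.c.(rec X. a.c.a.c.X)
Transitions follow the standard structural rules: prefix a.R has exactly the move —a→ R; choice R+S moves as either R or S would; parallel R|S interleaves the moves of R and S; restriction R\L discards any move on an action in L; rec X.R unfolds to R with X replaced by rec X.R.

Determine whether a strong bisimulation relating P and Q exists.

YES

LTS(P): 4 reachable states
  s0 = rec X. a.c.a.c.X → —a→ s1
  s1 = c.a.c.(rec X. a.c.a.c.X) → —c→ s2
  s2 = a.c.(rec X. a.c.a.c.X) → —a→ s3
  s3 = c.(rec X. a.c.a.c.X) → —c→ s0
LTS(Q): 5 reachable states
  t0 = a.c.a.c.(rec X. a.c.a.c.X) → —a→ t1
  t1 = c.a.c.(rec X. a.c.a.c.X) → —c→ t2
  t2 = a.c.(rec X. a.c.a.c.X) → —a→ t3
  t3 = c.(rec X. a.c.a.c.X) → —c→ t4
  t4 = rec X. a.c.a.c.X → —a→ t1
Bisimilarity quotient blocks:
  B0 = {s0, s2, t0, t2, t4}
  B1 = {s1, s3, t1, t3}
s0 ∈ B0, t0 ∈ B0 → same block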